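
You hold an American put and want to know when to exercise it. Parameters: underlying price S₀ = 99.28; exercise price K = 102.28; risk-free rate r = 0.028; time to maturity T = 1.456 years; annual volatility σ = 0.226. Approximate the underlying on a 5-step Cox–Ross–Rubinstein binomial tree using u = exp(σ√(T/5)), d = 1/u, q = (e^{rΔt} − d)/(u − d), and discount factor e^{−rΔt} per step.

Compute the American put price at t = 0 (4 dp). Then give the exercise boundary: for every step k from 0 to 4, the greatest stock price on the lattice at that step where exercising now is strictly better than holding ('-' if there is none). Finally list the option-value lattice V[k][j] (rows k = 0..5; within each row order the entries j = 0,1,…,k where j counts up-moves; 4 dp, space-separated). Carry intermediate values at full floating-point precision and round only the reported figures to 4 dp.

Δt=0.29120, u=1.12970, d=0.88519, q=0.50303, disc=e^(-rΔt)=0.99188
k=5 terminal: V=max(K-S,0) → 48.3243 33.4200 14.3986 0.0000 0.0000 0.0000
k=4: j=0 S=60.9540 intr=41.3260 cont=40.4955 V=41.3260[EX]; j=1 S=77.7915 intr=24.4885 cont=23.6580 V=24.4885[EX]; j=2 S=99.2800 intr=3.0000 cont=7.0976 V=7.0976[hold]; j=3 S=126.7044 intr=0.0000 cont=0.0000 V=0.0000[hold]; j=4 S=161.7043 intr=0.0000 cont=0.0000 V=0.0000[hold]  S*(4)=77.7915
k=3: j=0 S=68.8600 intr=33.4200 cont=32.5894 V=33.4200[EX]; j=1 S=87.8814 intr=14.3986 cont=15.6125 V=15.6125[hold]; j=2 S=112.1571 intr=0.0000 cont=3.4986 V=3.4986[hold]; j=3 S=143.1385 intr=0.0000 cont=0.0000 V=0.0000[hold]  S*(3)=68.8600
k=2: j=0 S=77.7915 intr=24.4885 cont=24.2637 V=24.4885[EX]; j=1 S=99.2800 intr=3.0000 cont=9.4416 V=9.4416[hold]; j=2 S=126.7044 intr=0.0000 cont=1.7246 V=1.7246[hold]  S*(2)=77.7915
k=1: j=0 S=87.8814 intr=14.3986 cont=16.7821 V=16.7821[hold]; j=1 S=112.1571 intr=0.0000 cont=5.5145 V=5.5145[hold]  S*(1)=-
k=0: j=0 S=99.2800 intr=3.0000 cont=11.0239 V=11.0239[hold]  S*(0)=-

price = 11.0239
boundary = - - 77.7915 68.8600 77.7915
tree:
11.0239
16.7821 5.5145
24.4885 9.4416 1.7246
33.4200 15.6125 3.4986 0.0000
41.3260 24.4885 7.0976 0.0000 0.0000
48.3243 33.4200 14.3986 0.0000 0.0000 0.0000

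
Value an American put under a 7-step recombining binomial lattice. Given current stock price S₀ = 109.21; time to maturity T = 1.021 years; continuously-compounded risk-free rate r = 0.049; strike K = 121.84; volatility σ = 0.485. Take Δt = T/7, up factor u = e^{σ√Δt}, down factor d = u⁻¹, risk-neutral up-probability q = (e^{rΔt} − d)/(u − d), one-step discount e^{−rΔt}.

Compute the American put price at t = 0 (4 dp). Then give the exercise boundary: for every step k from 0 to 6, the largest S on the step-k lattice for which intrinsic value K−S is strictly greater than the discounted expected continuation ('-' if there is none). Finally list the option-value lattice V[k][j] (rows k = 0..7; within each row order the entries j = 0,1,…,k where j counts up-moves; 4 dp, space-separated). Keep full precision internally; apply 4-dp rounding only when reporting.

Δt=0.14586, u=1.20349, d=0.83092, q=0.47308, disc=e^(-rΔt)=0.99288
k=7 terminal: V=max(K-S,0) → 91.9752 78.5840 59.1884 31.0958 0.0000 0.0000 0.0000 0.0000
k=6: j=0 S=35.9420 intr=85.8980 cont=85.0303 V=85.8980[EX]; j=1 S=52.0582 intr=69.7818 cont=68.9141 V=69.7818[EX]; j=2 S=75.4008 intr=46.4392 cont=45.5715 V=46.4392[EX]; j=3 S=109.2100 intr=12.6300 cont=16.2684 V=16.2684[hold]; j=4 S=158.1791 intr=0.0000 cont=0.0000 V=0.0000[hold]; j=5 S=229.1056 intr=0.0000 cont=0.0000 V=0.0000[hold]; j=6 S=331.8350 intr=0.0000 cont=0.0000 V=0.0000[hold]  S*(6)=75.4008
k=5: j=0 S=43.2560 intr=78.5840 cont=77.7164 V=78.5840[EX]; j=1 S=62.6516 intr=59.1884 cont=58.3207 V=59.1884[EX]; j=2 S=90.7442 intr=31.0958 cont=31.9370 V=31.9370[hold]; j=3 S=131.4334 intr=0.0000 cont=8.5112 V=8.5112[hold]; j=4 S=190.3673 intr=0.0000 cont=0.0000 V=0.0000[hold]; j=5 S=275.7268 intr=0.0000 cont=0.0000 V=0.0000[hold]  S*(5)=62.6516
k=4: j=0 S=52.0582 intr=69.7818 cont=68.9141 V=69.7818[EX]; j=1 S=75.4008 intr=46.4392 cont=45.9667 V=46.4392[EX]; j=2 S=109.2100 intr=12.6300 cont=20.7063 V=20.7063[hold]; j=3 S=158.1791 intr=0.0000 cont=4.4528 V=4.4528[hold]; j=4 S=229.1056 intr=0.0000 cont=0.0000 V=0.0000[hold]  S*(4)=75.4008
k=3: j=0 S=62.6516 intr=59.1884 cont=58.3207 V=59.1884[EX]; j=1 S=90.7442 intr=31.0958 cont=34.0216 V=34.0216[hold]; j=2 S=131.4334 intr=0.0000 cont=12.9244 V=12.9244[hold]; j=3 S=190.3673 intr=0.0000 cont=2.3296 V=2.3296[hold]  S*(3)=62.6516
k=2: j=0 S=75.4008 intr=46.4392 cont=46.9458 V=46.9458[hold]; j=1 S=109.2100 intr=12.6300 cont=23.8698 V=23.8698[hold]; j=2 S=158.1791 intr=0.0000 cont=7.8559 V=7.8559[hold]  S*(2)=-
k=1: j=0 S=90.7442 intr=31.0958 cont=35.7725 V=35.7725[hold]; j=1 S=131.4334 intr=0.0000 cont=16.1780 V=16.1780[hold]  S*(1)=-
k=0: j=0 S=109.2100 intr=12.6300 cont=26.3141 V=26.3141[hold]  S*(0)=-

price = 26.3141
boundary = - - - 62.6516 75.4008 62.6516 75.4008
tree:
26.3141
35.7725 16.1780
46.9458 23.8698 7.8559
59.1884 34.0216 12.9244 2.3296
69.7818 46.4392 20.7063 4.4528 0.0000
78.5840 59.1884 31.9370 8.5112 0.0000 0.0000
85.8980 69.7818 46.4392 16.2684 0.0000 0.0000 0.0000
91.9752 78.5840 59.1884 31.0958 0.0000 0.0000 0.0000 0.0000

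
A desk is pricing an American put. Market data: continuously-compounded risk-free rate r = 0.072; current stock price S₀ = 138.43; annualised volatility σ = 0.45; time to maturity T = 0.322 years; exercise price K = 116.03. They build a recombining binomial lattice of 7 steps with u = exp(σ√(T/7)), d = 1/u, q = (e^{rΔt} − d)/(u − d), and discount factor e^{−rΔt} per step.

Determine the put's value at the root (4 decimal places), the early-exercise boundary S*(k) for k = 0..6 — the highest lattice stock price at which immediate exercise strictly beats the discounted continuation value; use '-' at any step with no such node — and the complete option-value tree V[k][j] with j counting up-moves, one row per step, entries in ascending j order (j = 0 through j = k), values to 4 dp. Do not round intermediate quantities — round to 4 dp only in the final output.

price = 4.2618
boundary = - - - - - 85.4382 94.0953
tree:
4.2618
6.7561 1.7258
10.4355 3.0184 0.4084
15.6076 5.1878 0.8083 0.0000
22.4168 8.7115 1.5996 0.0000 0.0000
30.5918 14.1621 3.1659 0.0000 0.0000 0.0000
38.4524 21.9347 6.2656 0.0000 0.0000 0.0000 0.0000
45.5897 30.5918 12.4005 0.0000 0.0000 0.0000 0.0000 0.0000

Δt=0.04600  u=1.10133  d=0.90800  q=0.49305  discount=0.99669
step 7 (expiry): payoffs max(K−S,0) = 45.5897 30.5918 12.4005 0.0000 0.0000 0.0000 0.0000 0.0000
step 6: (k=6,j=0): S=77.5776, (K−S)⁺=38.4524, hold=38.0687 ⇒ V=38.4524 exercise | (k=6,j=1): S=94.0953, (K−S)⁺=21.9347, hold=21.5511 ⇒ V=21.9347 exercise | (k=6,j=2): S=114.1298, (K−S)⁺=1.9002, hold=6.2656 ⇒ V=6.2656 continue | (k=6,j=3): S=138.4300, (K−S)⁺=0.0000, hold=0.0000 ⇒ V=0.0000 continue | (k=6,j=4): S=167.9041, (K−S)⁺=0.0000, hold=0.0000 ⇒ V=0.0000 continue | (k=6,j=5): S=203.6539, (K−S)⁺=0.0000, hold=0.0000 ⇒ V=0.0000 continue | (k=6,j=6): S=247.0153, (K−S)⁺=0.0000, hold=0.0000 ⇒ V=0.0000 continue  boundary S*=94.0953
step 5: (k=5,j=0): S=85.4382, (K−S)⁺=30.5918, hold=30.2081 ⇒ V=30.5918 exercise | (k=5,j=1): S=103.6295, (K−S)⁺=12.4005, hold=14.1621 ⇒ V=14.1621 continue | (k=5,j=2): S=125.6940, (K−S)⁺=0.0000, hold=3.1659 ⇒ V=3.1659 continue | (k=5,j=3): S=152.4565, (K−S)⁺=0.0000, hold=0.0000 ⇒ V=0.0000 continue | (k=5,j=4): S=184.9171, (K−S)⁺=0.0000, hold=0.0000 ⇒ V=0.0000 continue | (k=5,j=5): S=224.2891, (K−S)⁺=0.0000, hold=0.0000 ⇒ V=0.0000 continue  boundary S*=85.4382
step 4: (k=4,j=0): S=94.0953, (K−S)⁺=21.9347, hold=22.4168 ⇒ V=22.4168 continue | (k=4,j=1): S=114.1298, (K−S)⁺=1.9002, hold=8.7115 ⇒ V=8.7115 continue | (k=4,j=2): S=138.4300, (K−S)⁺=0.0000, hold=1.5996 ⇒ V=1.5996 continue | (k=4,j=3): S=167.9041, (K−S)⁺=0.0000, hold=0.0000 ⇒ V=0.0000 continue | (k=4,j=4): S=203.6539, (K−S)⁺=0.0000, hold=0.0000 ⇒ V=0.0000 continue  boundary S*=-
step 3: (k=3,j=0): S=103.6295, (K−S)⁺=12.4005, hold=15.6076 ⇒ V=15.6076 continue | (k=3,j=1): S=125.6940, (K−S)⁺=0.0000, hold=5.1878 ⇒ V=5.1878 continue | (k=3,j=2): S=152.4565, (K−S)⁺=0.0000, hold=0.8083 ⇒ V=0.8083 continue | (k=3,j=3): S=184.9171, (K−S)⁺=0.0000, hold=0.0000 ⇒ V=0.0000 continue  boundary S*=-
step 2: (k=2,j=0): S=114.1298, (K−S)⁺=1.9002, hold=10.4355 ⇒ V=10.4355 continue | (k=2,j=1): S=138.4300, (K−S)⁺=0.0000, hold=3.0184 ⇒ V=3.0184 continue | (k=2,j=2): S=167.9041, (K−S)⁺=0.0000, hold=0.4084 ⇒ V=0.4084 continue  boundary S*=-
step 1: (k=1,j=0): S=125.6940, (K−S)⁺=0.0000, hold=6.7561 ⇒ V=6.7561 continue | (k=1,j=1): S=152.4565, (K−S)⁺=0.0000, hold=1.7258 ⇒ V=1.7258 continue  boundary S*=-
step 0: (k=0,j=0): S=138.4300, (K−S)⁺=0.0000, hold=4.2618 ⇒ V=4.2618 continue  boundary S*=-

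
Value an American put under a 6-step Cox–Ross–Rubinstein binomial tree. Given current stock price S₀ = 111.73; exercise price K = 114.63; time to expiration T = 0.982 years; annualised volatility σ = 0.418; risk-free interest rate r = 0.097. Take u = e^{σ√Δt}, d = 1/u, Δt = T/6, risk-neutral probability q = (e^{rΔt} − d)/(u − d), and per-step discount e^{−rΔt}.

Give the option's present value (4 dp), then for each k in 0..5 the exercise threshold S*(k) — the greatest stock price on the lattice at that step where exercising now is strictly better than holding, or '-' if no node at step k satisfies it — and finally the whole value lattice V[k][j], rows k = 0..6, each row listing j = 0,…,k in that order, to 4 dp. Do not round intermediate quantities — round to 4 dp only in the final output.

Δt=0.16367, u=1.18424, d=0.84442, q=0.50491, disc=e^(-rΔt)=0.98425
k=6 terminal: V=max(K-S,0) → 74.1238 57.8227 34.9614 2.9000 0.0000 0.0000 0.0000
k=5: j=0 S=47.9693 intr=66.6607 cont=64.8553 V=66.6607[EX]; j=1 S=67.2738 intr=47.3562 cont=45.5508 V=47.3562[EX]; j=2 S=94.3471 intr=20.2829 cont=18.4775 V=20.2829[EX]; j=3 S=132.3156 intr=0.0000 cont=1.4131 V=1.4131[hold]; j=4 S=185.5641 intr=0.0000 cont=0.0000 V=0.0000[hold]; j=5 S=260.2415 intr=0.0000 cont=0.0000 V=0.0000[hold]  S*(5)=94.3471
k=4: j=0 S=56.8073 intr=57.8227 cont=56.0172 V=57.8227[EX]; j=1 S=79.6686 intr=34.9614 cont=33.1560 V=34.9614[EX]; j=2 S=111.7300 intr=2.9000 cont=10.5859 V=10.5859[hold]; j=3 S=156.6941 intr=0.0000 cont=0.6886 V=0.6886[hold]; j=4 S=219.7532 intr=0.0000 cont=0.0000 V=0.0000[hold]  S*(4)=79.6686
k=3: j=0 S=67.2738 intr=47.3562 cont=45.5508 V=47.3562[EX]; j=1 S=94.3471 intr=20.2829 cont=22.2971 V=22.2971[hold]; j=2 S=132.3156 intr=0.0000 cont=5.5006 V=5.5006[hold]; j=3 S=185.5641 intr=0.0000 cont=0.3355 V=0.3355[hold]  S*(3)=67.2738
k=2: j=0 S=79.6686 intr=34.9614 cont=34.1569 V=34.9614[EX]; j=1 S=111.7300 intr=2.9000 cont=13.5987 V=13.5987[hold]; j=2 S=156.6941 intr=0.0000 cont=2.8471 V=2.8471[hold]  S*(2)=79.6686
k=1: j=0 S=94.3471 intr=20.2829 cont=23.7943 V=23.7943[hold]; j=1 S=132.3156 intr=0.0000 cont=8.0414 V=8.0414[hold]  S*(1)=-
k=0: j=0 S=111.7300 intr=2.9000 cont=15.5909 V=15.5909[hold]  S*(0)=-

price = 15.5909
boundary = - - 79.6686 67.2738 79.6686 94.3471
tree:
15.5909
23.7943 8.0414
34.9614 13.5987 2.8471
47.3562 22.2971 5.5006 0.3355
57.8227 34.9614 10.5859 0.6886 0.0000
66.6607 47.3562 20.2829 1.4131 0.0000 0.0000
74.1238 57.8227 34.9614 2.9000 0.0000 0.0000 0.0000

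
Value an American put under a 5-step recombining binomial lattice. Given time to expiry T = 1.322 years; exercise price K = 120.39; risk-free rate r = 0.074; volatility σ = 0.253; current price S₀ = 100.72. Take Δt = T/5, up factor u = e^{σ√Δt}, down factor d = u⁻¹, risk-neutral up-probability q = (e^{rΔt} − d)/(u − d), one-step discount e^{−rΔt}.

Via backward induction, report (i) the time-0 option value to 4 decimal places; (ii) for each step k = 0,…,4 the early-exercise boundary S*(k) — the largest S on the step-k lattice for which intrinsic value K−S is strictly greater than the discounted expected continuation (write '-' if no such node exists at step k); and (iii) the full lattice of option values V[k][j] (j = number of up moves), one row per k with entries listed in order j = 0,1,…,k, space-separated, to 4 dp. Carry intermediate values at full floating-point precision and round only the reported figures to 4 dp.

price = 20.4849
boundary = - 88.4336 77.6460 88.4336 100.7200
tree:
20.4849
31.9564 11.5849
42.7440 19.7283 5.1595
52.2157 31.9564 10.1647 1.1388
60.5320 42.7440 19.6700 2.5426 0.0000
67.8338 52.2157 31.9564 5.6766 0.0000 0.0000

Δt=0.26440  u=1.13893  d=0.87801  q=0.54325  discount=0.98062
step 5 (expiry): payoffs max(K−S,0) = 67.8338 52.2157 31.9564 5.6766 0.0000 0.0000
step 4: (k=4,j=0): S=59.8580, (K−S)⁺=60.5320, hold=58.1994 ⇒ V=60.5320 exercise | (k=4,j=1): S=77.6460, (K−S)⁺=42.7440, hold=40.4114 ⇒ V=42.7440 exercise | (k=4,j=2): S=100.7200, (K−S)⁺=19.6700, hold=17.3374 ⇒ V=19.6700 exercise | (k=4,j=3): S=130.6509, (K−S)⁺=0.0000, hold=2.5426 ⇒ V=2.5426 continue | (k=4,j=4): S=169.4763, (K−S)⁺=0.0000, hold=0.0000 ⇒ V=0.0000 continue  boundary S*=100.7200
step 3: (k=3,j=0): S=68.1743, (K−S)⁺=52.2157, hold=49.8831 ⇒ V=52.2157 exercise | (k=3,j=1): S=88.4336, (K−S)⁺=31.9564, hold=29.6238 ⇒ V=31.9564 exercise | (k=3,j=2): S=114.7134, (K−S)⁺=5.6766, hold=10.1647 ⇒ V=10.1647 continue | (k=3,j=3): S=148.8027, (K−S)⁺=0.0000, hold=1.1388 ⇒ V=1.1388 continue  boundary S*=88.4336
step 2: (k=2,j=0): S=77.6460, (K−S)⁺=42.7440, hold=40.4114 ⇒ V=42.7440 exercise | (k=2,j=1): S=100.7200, (K−S)⁺=19.6700, hold=19.7283 ⇒ V=19.7283 continue | (k=2,j=2): S=130.6509, (K−S)⁺=0.0000, hold=5.1595 ⇒ V=5.1595 continue  boundary S*=77.6460
step 1: (k=1,j=0): S=88.4336, (K−S)⁺=31.9564, hold=29.6548 ⇒ V=31.9564 exercise | (k=1,j=1): S=114.7134, (K−S)⁺=5.6766, hold=11.5849 ⇒ V=11.5849 continue  boundary S*=88.4336
step 0: (k=0,j=0): S=100.7200, (K−S)⁺=19.6700, hold=20.4849 ⇒ V=20.4849 continue  boundary S*=-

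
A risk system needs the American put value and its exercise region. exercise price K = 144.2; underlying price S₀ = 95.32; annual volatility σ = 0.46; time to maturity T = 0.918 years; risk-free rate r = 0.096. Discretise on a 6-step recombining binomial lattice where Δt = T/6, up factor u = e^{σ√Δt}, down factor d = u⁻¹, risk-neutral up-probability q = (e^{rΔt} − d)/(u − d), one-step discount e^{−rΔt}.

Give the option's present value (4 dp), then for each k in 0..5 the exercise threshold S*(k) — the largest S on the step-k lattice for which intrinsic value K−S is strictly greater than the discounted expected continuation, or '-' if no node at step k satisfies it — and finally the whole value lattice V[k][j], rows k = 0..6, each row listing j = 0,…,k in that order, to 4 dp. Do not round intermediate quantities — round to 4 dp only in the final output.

price = 48.8800
boundary = 95.3200 79.6235 95.3200 79.6235 95.3200 114.1108
tree:
48.8800
64.5765 34.3696
77.6882 48.8800 20.6524
88.6408 64.5765 32.4798 9.2519
97.7898 77.6882 48.8800 16.7863 1.8729
105.4322 88.6408 64.5765 30.0892 3.7714 0.0000
111.8162 97.7898 77.6882 48.8800 7.5942 0.0000 0.0000

Δt=0.15300  u=1.19713  d=0.83533  q=0.49603  discount=0.98542
step 6 (expiry): payoffs max(K−S,0) = 111.8162 97.7898 77.6882 48.8800 7.5942 0.0000 0.0000
step 5: (k=5,j=0): S=38.7678, (K−S)⁺=105.4322, hold=103.3297 ⇒ V=105.4322 exercise | (k=5,j=1): S=55.5592, (K−S)⁺=88.6408, hold=86.5382 ⇒ V=88.6408 exercise | (k=5,j=2): S=79.6235, (K−S)⁺=64.5765, hold=62.4739 ⇒ V=64.5765 exercise | (k=5,j=3): S=114.1108, (K−S)⁺=30.0892, hold=27.9867 ⇒ V=30.0892 exercise | (k=5,j=4): S=163.5354, (K−S)⁺=0.0000, hold=3.7714 ⇒ V=3.7714 continue | (k=5,j=5): S=234.3673, (K−S)⁺=0.0000, hold=0.0000 ⇒ V=0.0000 continue  boundary S*=114.1108
step 4: (k=4,j=0): S=46.4102, (K−S)⁺=97.7898, hold=95.6872 ⇒ V=97.7898 exercise | (k=4,j=1): S=66.5118, (K−S)⁺=77.6882, hold=75.5856 ⇒ V=77.6882 exercise | (k=4,j=2): S=95.3200, (K−S)⁺=48.8800, hold=46.7775 ⇒ V=48.8800 exercise | (k=4,j=3): S=136.6058, (K−S)⁺=7.5942, hold=16.7863 ⇒ V=16.7863 continue | (k=4,j=4): S=195.7737, (K−S)⁺=0.0000, hold=1.8729 ⇒ V=1.8729 continue  boundary S*=95.3200
step 3: (k=3,j=0): S=55.5592, (K−S)⁺=88.6408, hold=86.5382 ⇒ V=88.6408 exercise | (k=3,j=1): S=79.6235, (K−S)⁺=64.5765, hold=62.4739 ⇒ V=64.5765 exercise | (k=3,j=2): S=114.1108, (K−S)⁺=30.0892, hold=32.4798 ⇒ V=32.4798 continue | (k=3,j=3): S=163.5354, (K−S)⁺=0.0000, hold=9.2519 ⇒ V=9.2519 continue  boundary S*=79.6235
step 2: (k=2,j=0): S=66.5118, (K−S)⁺=77.6882, hold=75.5856 ⇒ V=77.6882 exercise | (k=2,j=1): S=95.3200, (K−S)⁺=48.8800, hold=47.9460 ⇒ V=48.8800 exercise | (k=2,j=2): S=136.6058, (K−S)⁺=7.5942, hold=20.6524 ⇒ V=20.6524 continue  boundary S*=95.3200
step 1: (k=1,j=0): S=79.6235, (K−S)⁺=64.5765, hold=62.4739 ⇒ V=64.5765 exercise | (k=1,j=1): S=114.1108, (K−S)⁺=30.0892, hold=34.3696 ⇒ V=34.3696 continue  boundary S*=79.6235
step 0: (k=0,j=0): S=95.3200, (K−S)⁺=48.8800, hold=48.8697 ⇒ V=48.8800 exercise  boundary S*=95.3200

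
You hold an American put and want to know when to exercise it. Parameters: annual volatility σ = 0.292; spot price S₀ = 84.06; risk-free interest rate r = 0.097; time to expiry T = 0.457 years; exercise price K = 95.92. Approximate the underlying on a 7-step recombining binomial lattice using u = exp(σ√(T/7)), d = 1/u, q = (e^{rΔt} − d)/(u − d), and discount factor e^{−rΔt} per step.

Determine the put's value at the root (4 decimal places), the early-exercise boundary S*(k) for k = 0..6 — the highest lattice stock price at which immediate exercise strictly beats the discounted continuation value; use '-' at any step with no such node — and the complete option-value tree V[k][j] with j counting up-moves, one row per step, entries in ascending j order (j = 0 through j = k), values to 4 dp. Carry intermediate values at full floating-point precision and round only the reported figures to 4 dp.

params: Δt=0.06529 u=1.07746 d=0.92811 q=0.52389 e^(-rΔt)=0.99369
t_7 payoffs: 46.0576 38.0334 28.7180 17.9034 5.3485 0.0000 0.0000 0.0000
t_6: node(6,0) S=53.7249 payoff=42.1951 vs cont=41.5896 → 42.1951 [stop]  node(6,1) S=62.3706 payoff=33.5494 vs cont=32.9439 → 33.5494 [stop]  node(6,2) S=72.4077 payoff=23.5123 vs cont=22.9068 → 23.5123 [stop]  node(6,3) S=84.0600 payoff=11.8600 vs cont=11.2545 → 11.8600 [stop]  node(6,4) S=97.5875 payoff=0.0000 vs cont=2.5304 → 2.5304 [wait]  node(6,5) S=113.2919 payoff=0.0000 vs cont=0.0000 → 0.0000 [wait]  node(6,6) S=131.5235 payoff=0.0000 vs cont=0.0000 → 0.0000 [wait]  ⇒ S*(6)=84.0600
t_5: node(5,0) S=57.8866 payoff=38.0334 vs cont=37.4279 → 38.0334 [stop]  node(5,1) S=67.2020 payoff=28.7180 vs cont=28.1125 → 28.7180 [stop]  node(5,2) S=78.0166 payoff=17.9034 vs cont=17.2979 → 17.9034 [stop]  node(5,3) S=90.5715 payoff=5.3485 vs cont=6.9283 → 6.9283 [wait]  node(5,4) S=105.1469 payoff=0.0000 vs cont=1.1971 → 1.1971 [wait]  node(5,5) S=122.0678 payoff=0.0000 vs cont=0.0000 → 0.0000 [wait]  ⇒ S*(5)=78.0166
t_4: node(4,0) S=62.3706 payoff=33.5494 vs cont=32.9439 → 33.5494 [stop]  node(4,1) S=72.4077 payoff=23.5123 vs cont=22.9068 → 23.5123 [stop]  node(4,2) S=84.0600 payoff=11.8600 vs cont=12.0769 → 12.0769 [wait]  node(4,3) S=97.5875 payoff=0.0000 vs cont=3.9010 → 3.9010 [wait]  node(4,4) S=113.2919 payoff=0.0000 vs cont=0.5664 → 0.5664 [wait]  ⇒ S*(4)=72.4077
t_3: node(3,0) S=67.2020 payoff=28.7180 vs cont=28.1125 → 28.7180 [stop]  node(3,1) S=78.0166 payoff=17.9034 vs cont=17.4108 → 17.9034 [stop]  node(3,2) S=90.5715 payoff=5.3485 vs cont=7.7444 → 7.7444 [wait]  node(3,3) S=105.1469 payoff=0.0000 vs cont=2.1404 → 2.1404 [wait]  ⇒ S*(3)=78.0166
t_2: node(2,0) S=72.4077 payoff=23.5123 vs cont=22.9068 → 23.5123 [stop]  node(2,1) S=84.0600 payoff=11.8600 vs cont=12.5018 → 12.5018 [wait]  node(2,2) S=97.5875 payoff=0.0000 vs cont=4.7782 → 4.7782 [wait]  ⇒ S*(2)=72.4077
t_1: node(1,0) S=78.0166 payoff=17.9034 vs cont=17.6320 → 17.9034 [stop]  node(1,1) S=90.5715 payoff=5.3485 vs cont=8.4021 → 8.4021 [wait]  ⇒ S*(1)=78.0166
t_0: node(0,0) S=84.0600 payoff=11.8600 vs cont=12.8441 → 12.8441 [wait]  ⇒ S*(0)=-

price = 12.8441
boundary = - 78.0166 72.4077 78.0166 72.4077 78.0166 84.0600
tree:
12.8441
17.9034 8.4021
23.5123 12.5018 4.7782
28.7180 17.9034 7.7444 2.1404
33.5494 23.5123 12.0769 3.9010 0.5664
38.0334 28.7180 17.9034 6.9283 1.1971 0.0000
42.1951 33.5494 23.5123 11.8600 2.5304 0.0000 0.0000
46.0576 38.0334 28.7180 17.9034 5.3485 0.0000 0.0000 0.0000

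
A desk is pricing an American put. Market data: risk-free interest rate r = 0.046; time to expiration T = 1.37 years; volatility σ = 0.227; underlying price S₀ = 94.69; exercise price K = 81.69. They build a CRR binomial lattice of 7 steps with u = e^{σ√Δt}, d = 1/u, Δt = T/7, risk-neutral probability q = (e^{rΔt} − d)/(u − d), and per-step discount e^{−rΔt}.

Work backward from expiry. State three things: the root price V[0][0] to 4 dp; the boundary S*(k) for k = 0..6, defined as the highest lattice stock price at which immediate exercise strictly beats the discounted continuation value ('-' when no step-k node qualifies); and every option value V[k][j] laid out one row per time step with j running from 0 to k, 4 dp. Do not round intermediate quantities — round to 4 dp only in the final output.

Δt=0.19571, u=1.10564, d=0.90445, q=0.51987, disc=e^(-rΔt)=0.99104
k=7 terminal: V=max(K-S,0) → 34.8077 24.3792 11.6311 0.0000 0.0000 0.0000 0.0000 0.0000
k=6: j=0 S=51.8350 intr=29.8550 cont=29.1229 V=29.8550[EX]; j=1 S=63.3651 intr=18.3249 cont=17.5928 V=18.3249[EX]; j=2 S=77.4599 intr=4.2301 cont=5.5344 V=5.5344[hold]; j=3 S=94.6900 intr=0.0000 cont=0.0000 V=0.0000[hold]; j=4 S=115.7527 intr=0.0000 cont=0.0000 V=0.0000[hold]; j=5 S=141.5006 intr=0.0000 cont=0.0000 V=0.0000[hold]; j=6 S=172.9758 intr=0.0000 cont=0.0000 V=0.0000[hold]  S*(6)=63.3651
k=5: j=0 S=57.3108 intr=24.3792 cont=23.6471 V=24.3792[EX]; j=1 S=70.0589 intr=11.6311 cont=11.5709 V=11.6311[EX]; j=2 S=85.6427 intr=0.0000 cont=2.6334 V=2.6334[hold]; j=3 S=104.6930 intr=0.0000 cont=0.0000 V=0.0000[hold]; j=4 S=127.9808 intr=0.0000 cont=0.0000 V=0.0000[hold]; j=5 S=156.4487 intr=0.0000 cont=0.0000 V=0.0000[hold]  S*(5)=70.0589
k=4: j=0 S=63.3651 intr=18.3249 cont=17.5928 V=18.3249[EX]; j=1 S=77.4599 intr=4.2301 cont=6.8912 V=6.8912[hold]; j=2 S=94.6900 intr=0.0000 cont=1.2531 V=1.2531[hold]; j=3 S=115.7527 intr=0.0000 cont=0.0000 V=0.0000[hold]; j=4 S=141.5006 intr=0.0000 cont=0.0000 V=0.0000[hold]  S*(4)=63.3651
k=3: j=0 S=70.0589 intr=11.6311 cont=12.2700 V=12.2700[hold]; j=1 S=85.6427 intr=0.0000 cont=3.9246 V=3.9246[hold]; j=2 S=104.6930 intr=0.0000 cont=0.5963 V=0.5963[hold]; j=3 S=127.9808 intr=0.0000 cont=0.0000 V=0.0000[hold]  S*(3)=-
k=2: j=0 S=77.4599 intr=4.2301 cont=7.8604 V=7.8604[hold]; j=1 S=94.6900 intr=0.0000 cont=2.1747 V=2.1747[hold]; j=2 S=115.7527 intr=0.0000 cont=0.2837 V=0.2837[hold]  S*(2)=-
k=1: j=0 S=85.6427 intr=0.0000 cont=4.8606 V=4.8606[hold]; j=1 S=104.6930 intr=0.0000 cont=1.1809 V=1.1809[hold]  S*(1)=-
k=0: j=0 S=94.6900 intr=0.0000 cont=2.9213 V=2.9213[hold]  S*(0)=-

price = 2.9213
boundary = - - - - 63.3651 70.0589 63.3651
tree:
2.9213
4.8606 1.1809
7.8604 2.1747 0.2837
12.2700 3.9246 0.5963 0.0000
18.3249 6.8912 1.2531 0.0000 0.0000
24.3792 11.6311 2.6334 0.0000 0.0000 0.0000
29.8550 18.3249 5.5344 0.0000 0.0000 0.0000 0.0000
34.8077 24.3792 11.6311 0.0000 0.0000 0.0000 0.0000 0.0000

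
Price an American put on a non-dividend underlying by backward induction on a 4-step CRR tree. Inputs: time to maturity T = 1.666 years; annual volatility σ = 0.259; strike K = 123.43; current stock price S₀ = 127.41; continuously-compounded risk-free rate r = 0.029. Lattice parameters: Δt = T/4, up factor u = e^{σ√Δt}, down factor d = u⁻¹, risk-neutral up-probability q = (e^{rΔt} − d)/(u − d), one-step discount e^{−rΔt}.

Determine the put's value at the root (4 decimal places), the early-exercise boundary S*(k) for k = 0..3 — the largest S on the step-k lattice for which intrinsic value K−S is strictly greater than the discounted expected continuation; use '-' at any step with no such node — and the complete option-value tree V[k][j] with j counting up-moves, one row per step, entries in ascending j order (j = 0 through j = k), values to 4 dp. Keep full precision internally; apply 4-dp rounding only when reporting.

price = 11.9609
boundary = - - 91.2050 77.1660
tree:
11.9609
20.0216 4.0146
32.2250 8.0382 0.0000
46.2640 16.0945 0.0000 0.0000
58.1420 32.2250 0.0000 0.0000 0.0000

Δt=0.41650  u=1.18193  d=0.84607  q=0.49449  discount=0.98799
step 4 (expiry): payoffs max(K−S,0) = 58.1420 32.2250 0.0000 0.0000 0.0000
step 3: (k=3,j=0): S=77.1660, (K−S)⁺=46.2640, hold=44.7821 ⇒ V=46.2640 exercise | (k=3,j=1): S=107.7981, (K−S)⁺=15.6319, hold=16.0945 ⇒ V=16.0945 continue | (k=3,j=2): S=150.5899, (K−S)⁺=0.0000, hold=0.0000 ⇒ V=0.0000 continue | (k=3,j=3): S=210.3686, (K−S)⁺=0.0000, hold=0.0000 ⇒ V=0.0000 continue  boundary S*=77.1660
step 2: (k=2,j=0): S=91.2050, (K−S)⁺=32.2250, hold=30.9691 ⇒ V=32.2250 exercise | (k=2,j=1): S=127.4100, (K−S)⁺=0.0000, hold=8.0382 ⇒ V=8.0382 continue | (k=2,j=2): S=177.9871, (K−S)⁺=0.0000, hold=0.0000 ⇒ V=0.0000 continue  boundary S*=91.2050
step 1: (k=1,j=0): S=107.7981, (K−S)⁺=15.6319, hold=20.0216 ⇒ V=20.0216 continue | (k=1,j=1): S=150.5899, (K−S)⁺=0.0000, hold=4.0146 ⇒ V=4.0146 continue  boundary S*=-
step 0: (k=0,j=0): S=127.4100, (K−S)⁺=0.0000, hold=11.9609 ⇒ V=11.9609 continue  boundary S*=-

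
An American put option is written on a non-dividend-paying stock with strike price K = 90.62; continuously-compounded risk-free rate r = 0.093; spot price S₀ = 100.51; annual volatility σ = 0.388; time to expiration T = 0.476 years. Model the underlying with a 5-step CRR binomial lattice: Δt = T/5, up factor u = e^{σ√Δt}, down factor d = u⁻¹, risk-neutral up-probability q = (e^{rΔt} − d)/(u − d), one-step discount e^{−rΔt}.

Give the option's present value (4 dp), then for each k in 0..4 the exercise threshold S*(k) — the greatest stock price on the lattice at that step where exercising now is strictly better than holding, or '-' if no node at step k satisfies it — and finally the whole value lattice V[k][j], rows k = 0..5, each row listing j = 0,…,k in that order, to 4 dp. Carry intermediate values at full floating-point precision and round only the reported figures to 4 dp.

price = 4.6622
boundary = - - - 70.1833 79.1090
tree:
4.6622
7.9007 1.5968
12.9889 3.0948 0.1691
20.4367 5.9792 0.3461 0.0000
28.3553 11.5110 0.7084 0.0000 0.0000
35.3804 20.4367 1.4503 0.0000 0.0000 0.0000

Δt=0.09520, u=1.12718, d=0.88717, q=0.50716, disc=e^(-rΔt)=0.99119
k=5 terminal: V=max(K-S,0) → 35.3804 20.4367 1.4503 0.0000 0.0000 0.0000
k=4: j=0 S=62.2647 intr=28.3553 cont=27.5565 V=28.3553[EX]; j=1 S=79.1090 intr=11.5110 cont=10.7123 V=11.5110[EX]; j=2 S=100.5100 intr=0.0000 cont=0.7084 V=0.7084[hold]; j=3 S=127.7006 intr=0.0000 cont=0.0000 V=0.0000[hold]; j=4 S=162.2469 intr=0.0000 cont=0.0000 V=0.0000[hold]  S*(4)=79.1090
k=3: j=0 S=70.1833 intr=20.4367 cont=19.6379 V=20.4367[EX]; j=1 S=89.1697 intr=1.4503 cont=5.9792 V=5.9792[hold]; j=2 S=113.2925 intr=0.0000 cont=0.3461 V=0.3461[hold]; j=3 S=143.9410 intr=0.0000 cont=0.0000 V=0.0000[hold]  S*(3)=70.1833
k=2: j=0 S=79.1090 intr=11.5110 cont=12.9889 V=12.9889[hold]; j=1 S=100.5100 intr=0.0000 cont=3.0948 V=3.0948[hold]; j=2 S=127.7006 intr=0.0000 cont=0.1691 V=0.1691[hold]  S*(2)=-
k=1: j=0 S=89.1697 intr=1.4503 cont=7.9007 V=7.9007[hold]; j=1 S=113.2925 intr=0.0000 cont=1.5968 V=1.5968[hold]  S*(1)=-
k=0: j=0 S=100.5100 intr=0.0000 cont=4.6622 V=4.6622[hold]  S*(0)=-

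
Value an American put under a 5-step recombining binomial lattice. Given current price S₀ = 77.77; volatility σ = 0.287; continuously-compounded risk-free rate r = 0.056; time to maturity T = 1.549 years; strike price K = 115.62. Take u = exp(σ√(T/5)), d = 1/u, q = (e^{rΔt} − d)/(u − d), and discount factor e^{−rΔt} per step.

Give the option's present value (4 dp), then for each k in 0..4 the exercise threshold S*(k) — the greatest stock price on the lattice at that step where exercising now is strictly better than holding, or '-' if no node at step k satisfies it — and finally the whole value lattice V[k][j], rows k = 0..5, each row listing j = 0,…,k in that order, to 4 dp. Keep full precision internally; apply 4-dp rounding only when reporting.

Δt=0.30980  u=1.17321  d=0.85236  q=0.51469  discount=0.98280
step 5 (expiry): payoffs max(K−S,0) = 80.6308 67.4601 49.3318 24.3795 0.0000 0.0000
step 4: (k=4,j=0): S=41.0497, (K−S)⁺=74.5703, hold=72.5818 ⇒ V=74.5703 exercise | (k=4,j=1): S=56.5016, (K−S)⁺=59.1184, hold=57.1298 ⇒ V=59.1184 exercise | (k=4,j=2): S=77.7700, (K−S)⁺=37.8500, hold=35.8614 ⇒ V=37.8500 exercise | (k=4,j=3): S=107.0443, (K−S)⁺=8.5757, hold=11.6281 ⇒ V=11.6281 continue | (k=4,j=4): S=147.3379, (K−S)⁺=0.0000, hold=0.0000 ⇒ V=0.0000 continue  boundary S*=77.7700
step 3: (k=3,j=0): S=48.1599, (K−S)⁺=67.4601, hold=65.4716 ⇒ V=67.4601 exercise | (k=3,j=1): S=66.2882, (K−S)⁺=49.3318, hold=47.3432 ⇒ V=49.3318 exercise | (k=3,j=2): S=91.2405, (K−S)⁺=24.3795, hold=23.9349 ⇒ V=24.3795 exercise | (k=3,j=3): S=125.5853, (K−S)⁺=0.0000, hold=5.5461 ⇒ V=5.5461 continue  boundary S*=91.2405
step 2: (k=2,j=0): S=56.5016, (K−S)⁺=59.1184, hold=57.1298 ⇒ V=59.1184 exercise | (k=2,j=1): S=77.7700, (K−S)⁺=37.8500, hold=35.8614 ⇒ V=37.8500 exercise | (k=2,j=2): S=107.0443, (K−S)⁺=8.5757, hold=14.4335 ⇒ V=14.4335 continue  boundary S*=77.7700
step 1: (k=1,j=0): S=66.2882, (K−S)⁺=49.3318, hold=47.3432 ⇒ V=49.3318 exercise | (k=1,j=1): S=91.2405, (K−S)⁺=24.3795, hold=25.3540 ⇒ V=25.3540 continue  boundary S*=66.2882
step 0: (k=0,j=0): S=77.7700, (K−S)⁺=37.8500, hold=36.3544 ⇒ V=37.8500 exercise  boundary S*=77.7700

price = 37.8500
boundary = 77.7700 66.2882 77.7700 91.2405 77.7700
tree:
37.8500
49.3318 25.3540
59.1184 37.8500 14.4335
67.4601 49.3318 24.3795 5.5461
74.5703 59.1184 37.8500 11.6281 0.0000
80.6308 67.4601 49.3318 24.3795 0.0000 0.0000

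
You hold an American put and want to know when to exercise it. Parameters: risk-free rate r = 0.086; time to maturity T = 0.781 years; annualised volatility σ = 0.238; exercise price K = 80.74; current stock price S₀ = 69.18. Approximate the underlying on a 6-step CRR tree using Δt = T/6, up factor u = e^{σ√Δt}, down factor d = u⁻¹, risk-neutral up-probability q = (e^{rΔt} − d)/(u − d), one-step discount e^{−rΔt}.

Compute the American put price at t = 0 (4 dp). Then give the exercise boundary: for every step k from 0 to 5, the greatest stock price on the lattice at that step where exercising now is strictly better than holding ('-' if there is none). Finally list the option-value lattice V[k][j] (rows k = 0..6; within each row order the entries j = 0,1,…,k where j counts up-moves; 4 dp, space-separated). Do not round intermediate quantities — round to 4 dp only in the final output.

price = 11.6027
boundary = - 63.4876 69.1800 63.4876 69.1800 75.3828
tree:
11.6027
17.2524 7.1073
22.4764 11.5600 3.5223
27.2705 17.2524 6.5120 1.0892
31.6702 22.4764 11.5600 2.4156 0.0000
35.7079 27.2705 17.2524 5.3572 0.0000 0.0000
39.4133 31.6702 22.4764 11.5600 0.0000 0.0000 0.0000

Δt=0.13017, u=1.08966, d=0.91772, q=0.54402, disc=e^(-rΔt)=0.98887
k=6 terminal: V=max(K-S,0) → 39.4133 31.6702 22.4764 11.5600 0.0000 0.0000 0.0000
k=5: j=0 S=45.0321 intr=35.7079 cont=34.8091 V=35.7079[EX]; j=1 S=53.4695 intr=27.2705 cont=26.3718 V=27.2705[EX]; j=2 S=63.4876 intr=17.2524 cont=16.3536 V=17.2524[EX]; j=3 S=75.3828 intr=5.3572 cont=5.2125 V=5.3572[EX]; j=4 S=89.5067 intr=0.0000 cont=0.0000 V=0.0000[hold]; j=5 S=106.2768 intr=0.0000 cont=0.0000 V=0.0000[hold]  S*(5)=75.3828
k=4: j=0 S=49.0698 intr=31.6702 cont=30.7714 V=31.6702[EX]; j=1 S=58.2636 intr=22.4764 cont=21.5776 V=22.4764[EX]; j=2 S=69.1800 intr=11.5600 cont=10.6612 V=11.5600[EX]; j=3 S=82.1417 intr=0.0000 cont=2.4156 V=2.4156[hold]; j=4 S=97.5320 intr=0.0000 cont=0.0000 V=0.0000[hold]  S*(4)=69.1800
k=3: j=0 S=53.4695 intr=27.2705 cont=26.3718 V=27.2705[EX]; j=1 S=63.4876 intr=17.2524 cont=16.3536 V=17.2524[EX]; j=2 S=75.3828 intr=5.3572 cont=6.5120 V=6.5120[hold]; j=3 S=89.5067 intr=0.0000 cont=1.0892 V=1.0892[hold]  S*(3)=63.4876
k=2: j=0 S=58.2636 intr=22.4764 cont=21.5776 V=22.4764[EX]; j=1 S=69.1800 intr=11.5600 cont=11.2824 V=11.5600[EX]; j=2 S=82.1417 intr=0.0000 cont=3.5223 V=3.5223[hold]  S*(2)=69.1800
k=1: j=0 S=63.4876 intr=17.2524 cont=16.3536 V=17.2524[EX]; j=1 S=75.3828 intr=5.3572 cont=7.1073 V=7.1073[hold]  S*(1)=63.4876
k=0: j=0 S=69.1800 intr=11.5600 cont=11.6027 V=11.6027[hold]  S*(0)=-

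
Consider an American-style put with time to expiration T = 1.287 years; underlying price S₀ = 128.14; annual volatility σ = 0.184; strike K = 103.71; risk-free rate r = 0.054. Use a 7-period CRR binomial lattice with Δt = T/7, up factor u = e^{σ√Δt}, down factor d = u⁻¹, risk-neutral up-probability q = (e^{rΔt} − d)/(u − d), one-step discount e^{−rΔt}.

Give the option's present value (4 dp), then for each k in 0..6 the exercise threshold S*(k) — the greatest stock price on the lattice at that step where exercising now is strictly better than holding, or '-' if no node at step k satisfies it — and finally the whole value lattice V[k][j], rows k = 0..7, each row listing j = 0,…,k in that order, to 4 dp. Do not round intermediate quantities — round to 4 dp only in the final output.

price = 1.0590
boundary = - - - - - 86.3700 93.4603
tree:
1.0590
1.9567 0.3243
3.5435 0.6596 0.0486
6.2545 1.3310 0.1076 0.0000
10.6687 2.6611 0.2381 0.0000 0.0000
17.3400 5.2601 0.5266 0.0000 0.0000 0.0000
23.8924 10.2497 1.1650 0.0000 0.0000 0.0000 0.0000
29.9477 17.3400 2.5773 0.0000 0.0000 0.0000 0.0000 0.0000

Δt=0.18386, u=1.08209, d=0.92414, q=0.54345, disc=e^(-rΔt)=0.99012
k=7 terminal: V=max(K-S,0) → 29.9477 17.3400 2.5773 0.0000 0.0000 0.0000 0.0000 0.0000
k=6: j=0 S=79.8176 intr=23.8924 cont=22.8678 V=23.8924[EX]; j=1 S=93.4603 intr=10.2497 cont=9.2251 V=10.2497[EX]; j=2 S=109.4349 intr=0.0000 cont=1.1650 V=1.1650[hold]; j=3 S=128.1400 intr=0.0000 cont=0.0000 V=0.0000[hold]; j=4 S=150.0422 intr=0.0000 cont=0.0000 V=0.0000[hold]; j=5 S=175.6880 intr=0.0000 cont=0.0000 V=0.0000[hold]; j=6 S=205.7173 intr=0.0000 cont=0.0000 V=0.0000[hold]  S*(6)=93.4603
k=5: j=0 S=86.3700 intr=17.3400 cont=16.3154 V=17.3400[EX]; j=1 S=101.1327 intr=2.5773 cont=5.2601 V=5.2601[hold]; j=2 S=118.4187 intr=0.0000 cont=0.5266 V=0.5266[hold]; j=3 S=138.6593 intr=0.0000 cont=0.0000 V=0.0000[hold]; j=4 S=162.3595 intr=0.0000 cont=0.0000 V=0.0000[hold]; j=5 S=190.1106 intr=0.0000 cont=0.0000 V=0.0000[hold]  S*(5)=86.3700
k=4: j=0 S=93.4603 intr=10.2497 cont=10.6687 V=10.6687[hold]; j=1 S=109.4349 intr=0.0000 cont=2.6611 V=2.6611[hold]; j=2 S=128.1400 intr=0.0000 cont=0.2381 V=0.2381[hold]; j=3 S=150.0422 intr=0.0000 cont=0.0000 V=0.0000[hold]; j=4 S=175.6880 intr=0.0000 cont=0.0000 V=0.0000[hold]  S*(4)=-
k=3: j=0 S=101.1327 intr=2.5773 cont=6.2545 V=6.2545[hold]; j=1 S=118.4187 intr=0.0000 cont=1.3310 V=1.3310[hold]; j=2 S=138.6593 intr=0.0000 cont=0.1076 V=0.1076[hold]; j=3 S=162.3595 intr=0.0000 cont=0.0000 V=0.0000[hold]  S*(3)=-
k=2: j=0 S=109.4349 intr=0.0000 cont=3.5435 V=3.5435[hold]; j=1 S=128.1400 intr=0.0000 cont=0.6596 V=0.6596[hold]; j=2 S=150.0422 intr=0.0000 cont=0.0486 V=0.0486[hold]  S*(2)=-
k=1: j=0 S=118.4187 intr=0.0000 cont=1.9567 V=1.9567[hold]; j=1 S=138.6593 intr=0.0000 cont=0.3243 V=0.3243[hold]  S*(1)=-
k=0: j=0 S=128.1400 intr=0.0000 cont=1.0590 V=1.0590[hold]  S*(0)=-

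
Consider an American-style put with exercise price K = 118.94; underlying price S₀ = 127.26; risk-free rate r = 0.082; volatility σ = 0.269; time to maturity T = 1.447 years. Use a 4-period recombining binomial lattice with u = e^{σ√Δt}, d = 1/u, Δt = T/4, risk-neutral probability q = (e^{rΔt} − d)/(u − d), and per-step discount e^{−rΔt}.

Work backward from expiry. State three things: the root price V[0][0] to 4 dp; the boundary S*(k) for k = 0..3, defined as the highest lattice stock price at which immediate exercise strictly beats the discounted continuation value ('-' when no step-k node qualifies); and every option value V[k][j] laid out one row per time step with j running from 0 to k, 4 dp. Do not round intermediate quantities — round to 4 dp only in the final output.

params: Δt=0.36175 u=1.17562 d=0.85062 q=0.55228 e^(-rΔt)=0.97077
t_4 payoffs: 52.3160 26.8608 0.0000 0.0000 0.0000
t_3: node(3,0) S=78.3242 payoff=40.6158 vs cont=37.1394 → 40.6158 [stop]  node(3,1) S=108.2497 payoff=10.6903 vs cont=11.6746 → 11.6746 [wait]  node(3,2) S=149.6088 payoff=0.0000 vs cont=0.0000 → 0.0000 [wait]  node(3,3) S=206.7701 payoff=0.0000 vs cont=0.0000 → 0.0000 [wait]  ⇒ S*(3)=78.3242
t_2: node(2,0) S=92.0792 payoff=26.8608 vs cont=23.9122 → 26.8608 [stop]  node(2,1) S=127.2600 payoff=0.0000 vs cont=5.0742 → 5.0742 [wait]  node(2,2) S=175.8824 payoff=0.0000 vs cont=0.0000 → 0.0000 [wait]  ⇒ S*(2)=92.0792
t_1: node(1,0) S=108.2497 payoff=10.6903 vs cont=14.3951 → 14.3951 [wait]  node(1,1) S=149.6088 payoff=0.0000 vs cont=2.2054 → 2.2054 [wait]  ⇒ S*(1)=-
t_0: node(0,0) S=127.2600 payoff=0.0000 vs cont=7.4390 → 7.4390 [wait]  ⇒ S*(0)=-

price = 7.4390
boundary = - - 92.0792 78.3242
tree:
7.4390
14.3951 2.2054
26.8608 5.0742 0.0000
40.6158 11.6746 0.0000 0.0000
52.3160 26.8608 0.0000 0.0000 0.0000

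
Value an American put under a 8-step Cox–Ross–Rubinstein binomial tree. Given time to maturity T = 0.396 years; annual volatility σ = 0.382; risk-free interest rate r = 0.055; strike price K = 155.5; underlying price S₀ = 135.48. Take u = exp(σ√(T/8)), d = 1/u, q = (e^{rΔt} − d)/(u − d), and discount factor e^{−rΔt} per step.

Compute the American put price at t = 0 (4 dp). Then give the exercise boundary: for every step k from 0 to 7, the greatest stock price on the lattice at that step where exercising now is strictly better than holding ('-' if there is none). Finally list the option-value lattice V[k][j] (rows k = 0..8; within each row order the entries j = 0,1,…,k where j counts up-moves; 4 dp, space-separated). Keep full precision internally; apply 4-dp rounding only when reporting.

price = 24.4182
boundary = - - 114.3021 104.9890 114.3021 124.4413 114.3021 124.4413
tree:
24.4182
32.2517 16.5540
41.1979 23.2946 9.7626
50.5110 31.6198 14.9222 4.5480
59.0654 41.1979 22.0140 7.7631 1.2902
66.9227 50.5110 31.0587 12.9000 2.5606 0.0000
74.1398 59.0654 41.1979 20.6259 5.0822 0.0000 0.0000
80.7689 66.9227 50.5110 31.0587 10.0869 0.0000 0.0000 0.0000
86.8578 74.1398 59.0654 41.1979 20.0200 0.0000 0.0000 0.0000 0.0000

Δt=0.04950, u=1.08871, d=0.91852, q=0.49478, disc=e^(-rΔt)=0.99728
k=8 terminal: V=max(K-S,0) → 86.8578 74.1398 59.0654 41.1979 20.0200 0.0000 0.0000 0.0000 0.0000
k=7: j=0 S=74.7311 intr=80.7689 cont=80.3461 V=80.7689[EX]; j=1 S=88.5773 intr=66.9227 cont=66.4999 V=66.9227[EX]; j=2 S=104.9890 intr=50.5110 cont=50.0883 V=50.5110[EX]; j=3 S=124.4413 intr=31.0587 cont=30.6359 V=31.0587[EX]; j=4 S=147.4979 intr=8.0021 cont=10.0869 V=10.0869[hold]; j=5 S=174.8263 intr=0.0000 cont=0.0000 V=0.0000[hold]; j=6 S=207.2182 intr=0.0000 cont=0.0000 V=0.0000[hold]; j=7 S=245.6116 intr=0.0000 cont=0.0000 V=0.0000[hold]  S*(7)=124.4413
k=6: j=0 S=81.3602 intr=74.1398 cont=73.7170 V=74.1398[EX]; j=1 S=96.4346 intr=59.0654 cont=58.6426 V=59.0654[EX]; j=2 S=114.3021 intr=41.1979 cont=40.7751 V=41.1979[EX]; j=3 S=135.4800 intr=20.0200 cont=20.6259 V=20.6259[hold]; j=4 S=160.5818 intr=0.0000 cont=5.0822 V=5.0822[hold]; j=5 S=190.3344 intr=0.0000 cont=0.0000 V=0.0000[hold]; j=6 S=225.5996 intr=0.0000 cont=0.0000 V=0.0000[hold]  S*(6)=114.3021
k=5: j=0 S=88.5773 intr=66.9227 cont=66.4999 V=66.9227[EX]; j=1 S=104.9890 intr=50.5110 cont=50.0883 V=50.5110[EX]; j=2 S=124.4413 intr=31.0587 cont=30.9349 V=31.0587[EX]; j=3 S=147.4979 intr=8.0021 cont=12.9000 V=12.9000[hold]; j=4 S=174.8263 intr=0.0000 cont=2.5606 V=2.5606[hold]; j=5 S=207.2182 intr=0.0000 cont=0.0000 V=0.0000[hold]  S*(5)=124.4413
k=4: j=0 S=96.4346 intr=59.0654 cont=58.6426 V=59.0654[EX]; j=1 S=114.3021 intr=41.1979 cont=40.7751 V=41.1979[EX]; j=2 S=135.4800 intr=20.0200 cont=22.0140 V=22.0140[hold]; j=3 S=160.5818 intr=0.0000 cont=7.7631 V=7.7631[hold]; j=4 S=190.3344 intr=0.0000 cont=1.2902 V=1.2902[hold]  S*(4)=114.3021
k=3: j=0 S=104.9890 intr=50.5110 cont=50.0883 V=50.5110[EX]; j=1 S=124.4413 intr=31.0587 cont=31.6198 V=31.6198[hold]; j=2 S=147.4979 intr=8.0021 cont=14.9222 V=14.9222[hold]; j=3 S=174.8263 intr=0.0000 cont=4.5480 V=4.5480[hold]  S*(3)=104.9890
k=2: j=0 S=114.3021 intr=41.1979 cont=41.0520 V=41.1979[EX]; j=1 S=135.4800 intr=20.0200 cont=23.2946 V=23.2946[hold]; j=2 S=160.5818 intr=0.0000 cont=9.7626 V=9.7626[hold]  S*(2)=114.3021
k=1: j=0 S=124.4413 intr=31.0587 cont=32.2517 V=32.2517[hold]; j=1 S=147.4979 intr=8.0021 cont=16.5540 V=16.5540[hold]  S*(1)=-
k=0: j=0 S=135.4800 intr=20.0200 cont=24.4182 V=24.4182[hold]  S*(0)=-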